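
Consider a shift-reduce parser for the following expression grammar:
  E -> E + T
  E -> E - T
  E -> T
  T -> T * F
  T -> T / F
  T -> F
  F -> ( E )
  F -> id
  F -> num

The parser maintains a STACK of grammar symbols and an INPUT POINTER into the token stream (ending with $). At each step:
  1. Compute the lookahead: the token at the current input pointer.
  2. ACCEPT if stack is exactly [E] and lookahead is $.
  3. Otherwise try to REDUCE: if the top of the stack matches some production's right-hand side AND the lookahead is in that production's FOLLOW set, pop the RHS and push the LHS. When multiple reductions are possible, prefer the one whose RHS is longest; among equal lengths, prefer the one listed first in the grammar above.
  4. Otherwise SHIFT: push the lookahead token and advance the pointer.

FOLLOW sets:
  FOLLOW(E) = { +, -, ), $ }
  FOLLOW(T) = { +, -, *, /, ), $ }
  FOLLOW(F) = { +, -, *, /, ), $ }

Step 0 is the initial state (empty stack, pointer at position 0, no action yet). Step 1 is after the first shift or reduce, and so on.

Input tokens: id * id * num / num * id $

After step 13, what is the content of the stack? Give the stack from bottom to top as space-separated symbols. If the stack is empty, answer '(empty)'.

Step 1: shift id. Stack=[id] ptr=1 lookahead=* remaining=[* id * num / num * id $]
Step 2: reduce F->id. Stack=[F] ptr=1 lookahead=* remaining=[* id * num / num * id $]
Step 3: reduce T->F. Stack=[T] ptr=1 lookahead=* remaining=[* id * num / num * id $]
Step 4: shift *. Stack=[T *] ptr=2 lookahead=id remaining=[id * num / num * id $]
Step 5: shift id. Stack=[T * id] ptr=3 lookahead=* remaining=[* num / num * id $]
Step 6: reduce F->id. Stack=[T * F] ptr=3 lookahead=* remaining=[* num / num * id $]
Step 7: reduce T->T * F. Stack=[T] ptr=3 lookahead=* remaining=[* num / num * id $]
Step 8: shift *. Stack=[T *] ptr=4 lookahead=num remaining=[num / num * id $]
Step 9: shift num. Stack=[T * num] ptr=5 lookahead=/ remaining=[/ num * id $]
Step 10: reduce F->num. Stack=[T * F] ptr=5 lookahead=/ remaining=[/ num * id $]
Step 11: reduce T->T * F. Stack=[T] ptr=5 lookahead=/ remaining=[/ num * id $]
Step 12: shift /. Stack=[T /] ptr=6 lookahead=num remaining=[num * id $]
Step 13: shift num. Stack=[T / num] ptr=7 lookahead=* remaining=[* id $]

Answer: T / num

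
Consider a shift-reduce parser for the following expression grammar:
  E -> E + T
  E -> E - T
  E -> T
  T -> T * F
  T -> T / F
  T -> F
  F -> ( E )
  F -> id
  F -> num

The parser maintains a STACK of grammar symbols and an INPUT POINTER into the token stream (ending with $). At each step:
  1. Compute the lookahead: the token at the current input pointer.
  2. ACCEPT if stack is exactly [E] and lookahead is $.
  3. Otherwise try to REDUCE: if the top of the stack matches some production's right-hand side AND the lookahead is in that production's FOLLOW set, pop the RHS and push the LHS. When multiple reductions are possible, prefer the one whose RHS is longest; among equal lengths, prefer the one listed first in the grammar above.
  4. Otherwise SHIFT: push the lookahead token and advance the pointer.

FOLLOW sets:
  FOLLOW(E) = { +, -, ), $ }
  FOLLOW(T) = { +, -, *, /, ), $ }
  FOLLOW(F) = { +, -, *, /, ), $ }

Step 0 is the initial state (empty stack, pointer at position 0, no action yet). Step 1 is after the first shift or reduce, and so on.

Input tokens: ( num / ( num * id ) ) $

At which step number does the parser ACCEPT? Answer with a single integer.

Answer: 23

Derivation:
Step 1: shift (. Stack=[(] ptr=1 lookahead=num remaining=[num / ( num * id ) ) $]
Step 2: shift num. Stack=[( num] ptr=2 lookahead=/ remaining=[/ ( num * id ) ) $]
Step 3: reduce F->num. Stack=[( F] ptr=2 lookahead=/ remaining=[/ ( num * id ) ) $]
Step 4: reduce T->F. Stack=[( T] ptr=2 lookahead=/ remaining=[/ ( num * id ) ) $]
Step 5: shift /. Stack=[( T /] ptr=3 lookahead=( remaining=[( num * id ) ) $]
Step 6: shift (. Stack=[( T / (] ptr=4 lookahead=num remaining=[num * id ) ) $]
Step 7: shift num. Stack=[( T / ( num] ptr=5 lookahead=* remaining=[* id ) ) $]
Step 8: reduce F->num. Stack=[( T / ( F] ptr=5 lookahead=* remaining=[* id ) ) $]
Step 9: reduce T->F. Stack=[( T / ( T] ptr=5 lookahead=* remaining=[* id ) ) $]
Step 10: shift *. Stack=[( T / ( T *] ptr=6 lookahead=id remaining=[id ) ) $]
Step 11: shift id. Stack=[( T / ( T * id] ptr=7 lookahead=) remaining=[) ) $]
Step 12: reduce F->id. Stack=[( T / ( T * F] ptr=7 lookahead=) remaining=[) ) $]
Step 13: reduce T->T * F. Stack=[( T / ( T] ptr=7 lookahead=) remaining=[) ) $]
Step 14: reduce E->T. Stack=[( T / ( E] ptr=7 lookahead=) remaining=[) ) $]
Step 15: shift ). Stack=[( T / ( E )] ptr=8 lookahead=) remaining=[) $]
Step 16: reduce F->( E ). Stack=[( T / F] ptr=8 lookahead=) remaining=[) $]
Step 17: reduce T->T / F. Stack=[( T] ptr=8 lookahead=) remaining=[) $]
Step 18: reduce E->T. Stack=[( E] ptr=8 lookahead=) remaining=[) $]
Step 19: shift ). Stack=[( E )] ptr=9 lookahead=$ remaining=[$]
Step 20: reduce F->( E ). Stack=[F] ptr=9 lookahead=$ remaining=[$]
Step 21: reduce T->F. Stack=[T] ptr=9 lookahead=$ remaining=[$]
Step 22: reduce E->T. Stack=[E] ptr=9 lookahead=$ remaining=[$]
Step 23: accept. Stack=[E] ptr=9 lookahead=$ remaining=[$]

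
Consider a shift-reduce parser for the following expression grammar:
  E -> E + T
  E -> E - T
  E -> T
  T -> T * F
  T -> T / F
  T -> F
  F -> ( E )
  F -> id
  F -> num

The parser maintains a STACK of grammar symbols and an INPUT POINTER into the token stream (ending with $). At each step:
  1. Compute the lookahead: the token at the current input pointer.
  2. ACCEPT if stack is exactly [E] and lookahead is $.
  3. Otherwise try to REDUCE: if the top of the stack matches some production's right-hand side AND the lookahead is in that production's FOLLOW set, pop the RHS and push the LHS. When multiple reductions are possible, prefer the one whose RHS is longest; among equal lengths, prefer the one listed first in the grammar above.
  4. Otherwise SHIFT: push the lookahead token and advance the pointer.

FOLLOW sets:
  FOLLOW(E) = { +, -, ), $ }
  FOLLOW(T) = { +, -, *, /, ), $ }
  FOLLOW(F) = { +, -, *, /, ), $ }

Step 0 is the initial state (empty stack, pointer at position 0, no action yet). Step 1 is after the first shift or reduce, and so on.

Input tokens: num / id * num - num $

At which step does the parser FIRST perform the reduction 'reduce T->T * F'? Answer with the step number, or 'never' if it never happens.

Step 1: shift num. Stack=[num] ptr=1 lookahead=/ remaining=[/ id * num - num $]
Step 2: reduce F->num. Stack=[F] ptr=1 lookahead=/ remaining=[/ id * num - num $]
Step 3: reduce T->F. Stack=[T] ptr=1 lookahead=/ remaining=[/ id * num - num $]
Step 4: shift /. Stack=[T /] ptr=2 lookahead=id remaining=[id * num - num $]
Step 5: shift id. Stack=[T / id] ptr=3 lookahead=* remaining=[* num - num $]
Step 6: reduce F->id. Stack=[T / F] ptr=3 lookahead=* remaining=[* num - num $]
Step 7: reduce T->T / F. Stack=[T] ptr=3 lookahead=* remaining=[* num - num $]
Step 8: shift *. Stack=[T *] ptr=4 lookahead=num remaining=[num - num $]
Step 9: shift num. Stack=[T * num] ptr=5 lookahead=- remaining=[- num $]
Step 10: reduce F->num. Stack=[T * F] ptr=5 lookahead=- remaining=[- num $]
Step 11: reduce T->T * F. Stack=[T] ptr=5 lookahead=- remaining=[- num $]

Answer: 11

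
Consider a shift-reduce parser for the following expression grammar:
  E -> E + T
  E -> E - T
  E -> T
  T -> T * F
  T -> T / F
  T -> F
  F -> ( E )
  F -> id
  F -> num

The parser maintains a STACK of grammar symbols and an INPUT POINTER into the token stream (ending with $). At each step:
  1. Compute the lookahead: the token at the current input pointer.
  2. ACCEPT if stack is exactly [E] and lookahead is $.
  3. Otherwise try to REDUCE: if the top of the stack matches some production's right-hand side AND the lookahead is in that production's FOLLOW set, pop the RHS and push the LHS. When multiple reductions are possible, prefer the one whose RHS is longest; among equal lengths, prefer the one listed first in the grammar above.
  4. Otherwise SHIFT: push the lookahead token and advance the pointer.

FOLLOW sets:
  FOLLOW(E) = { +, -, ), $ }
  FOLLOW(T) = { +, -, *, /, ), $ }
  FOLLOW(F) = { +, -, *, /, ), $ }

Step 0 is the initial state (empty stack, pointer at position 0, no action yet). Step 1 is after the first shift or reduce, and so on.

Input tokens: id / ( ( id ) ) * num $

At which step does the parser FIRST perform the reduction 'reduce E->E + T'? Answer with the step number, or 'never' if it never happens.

Step 1: shift id. Stack=[id] ptr=1 lookahead=/ remaining=[/ ( ( id ) ) * num $]
Step 2: reduce F->id. Stack=[F] ptr=1 lookahead=/ remaining=[/ ( ( id ) ) * num $]
Step 3: reduce T->F. Stack=[T] ptr=1 lookahead=/ remaining=[/ ( ( id ) ) * num $]
Step 4: shift /. Stack=[T /] ptr=2 lookahead=( remaining=[( ( id ) ) * num $]
Step 5: shift (. Stack=[T / (] ptr=3 lookahead=( remaining=[( id ) ) * num $]
Step 6: shift (. Stack=[T / ( (] ptr=4 lookahead=id remaining=[id ) ) * num $]
Step 7: shift id. Stack=[T / ( ( id] ptr=5 lookahead=) remaining=[) ) * num $]
Step 8: reduce F->id. Stack=[T / ( ( F] ptr=5 lookahead=) remaining=[) ) * num $]
Step 9: reduce T->F. Stack=[T / ( ( T] ptr=5 lookahead=) remaining=[) ) * num $]
Step 10: reduce E->T. Stack=[T / ( ( E] ptr=5 lookahead=) remaining=[) ) * num $]
Step 11: shift ). Stack=[T / ( ( E )] ptr=6 lookahead=) remaining=[) * num $]
Step 12: reduce F->( E ). Stack=[T / ( F] ptr=6 lookahead=) remaining=[) * num $]
Step 13: reduce T->F. Stack=[T / ( T] ptr=6 lookahead=) remaining=[) * num $]
Step 14: reduce E->T. Stack=[T / ( E] ptr=6 lookahead=) remaining=[) * num $]
Step 15: shift ). Stack=[T / ( E )] ptr=7 lookahead=* remaining=[* num $]
Step 16: reduce F->( E ). Stack=[T / F] ptr=7 lookahead=* remaining=[* num $]
Step 17: reduce T->T / F. Stack=[T] ptr=7 lookahead=* remaining=[* num $]
Step 18: shift *. Stack=[T *] ptr=8 lookahead=num remaining=[num $]
Step 19: shift num. Stack=[T * num] ptr=9 lookahead=$ remaining=[$]
Step 20: reduce F->num. Stack=[T * F] ptr=9 lookahead=$ remaining=[$]
Step 21: reduce T->T * F. Stack=[T] ptr=9 lookahead=$ remaining=[$]
Step 22: reduce E->T. Stack=[E] ptr=9 lookahead=$ remaining=[$]
Step 23: accept. Stack=[E] ptr=9 lookahead=$ remaining=[$]

Answer: never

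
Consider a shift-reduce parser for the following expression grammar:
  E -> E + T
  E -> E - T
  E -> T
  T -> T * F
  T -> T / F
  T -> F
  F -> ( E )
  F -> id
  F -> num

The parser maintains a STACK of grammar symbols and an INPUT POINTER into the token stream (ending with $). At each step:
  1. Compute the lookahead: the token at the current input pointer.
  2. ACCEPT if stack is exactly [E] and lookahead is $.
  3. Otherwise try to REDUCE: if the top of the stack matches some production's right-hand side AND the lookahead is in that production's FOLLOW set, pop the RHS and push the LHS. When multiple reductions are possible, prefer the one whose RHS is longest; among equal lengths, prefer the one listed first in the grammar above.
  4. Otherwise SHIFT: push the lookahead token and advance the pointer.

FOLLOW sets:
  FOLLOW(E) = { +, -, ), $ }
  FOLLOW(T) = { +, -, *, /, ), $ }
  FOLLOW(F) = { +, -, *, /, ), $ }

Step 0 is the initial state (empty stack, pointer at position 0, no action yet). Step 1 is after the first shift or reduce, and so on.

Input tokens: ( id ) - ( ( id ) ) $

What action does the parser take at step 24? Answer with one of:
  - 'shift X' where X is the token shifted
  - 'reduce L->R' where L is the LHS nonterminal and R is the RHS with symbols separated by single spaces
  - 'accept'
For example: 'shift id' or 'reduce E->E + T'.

Step 1: shift (. Stack=[(] ptr=1 lookahead=id remaining=[id ) - ( ( id ) ) $]
Step 2: shift id. Stack=[( id] ptr=2 lookahead=) remaining=[) - ( ( id ) ) $]
Step 3: reduce F->id. Stack=[( F] ptr=2 lookahead=) remaining=[) - ( ( id ) ) $]
Step 4: reduce T->F. Stack=[( T] ptr=2 lookahead=) remaining=[) - ( ( id ) ) $]
Step 5: reduce E->T. Stack=[( E] ptr=2 lookahead=) remaining=[) - ( ( id ) ) $]
Step 6: shift ). Stack=[( E )] ptr=3 lookahead=- remaining=[- ( ( id ) ) $]
Step 7: reduce F->( E ). Stack=[F] ptr=3 lookahead=- remaining=[- ( ( id ) ) $]
Step 8: reduce T->F. Stack=[T] ptr=3 lookahead=- remaining=[- ( ( id ) ) $]
Step 9: reduce E->T. Stack=[E] ptr=3 lookahead=- remaining=[- ( ( id ) ) $]
Step 10: shift -. Stack=[E -] ptr=4 lookahead=( remaining=[( ( id ) ) $]
Step 11: shift (. Stack=[E - (] ptr=5 lookahead=( remaining=[( id ) ) $]
Step 12: shift (. Stack=[E - ( (] ptr=6 lookahead=id remaining=[id ) ) $]
Step 13: shift id. Stack=[E - ( ( id] ptr=7 lookahead=) remaining=[) ) $]
Step 14: reduce F->id. Stack=[E - ( ( F] ptr=7 lookahead=) remaining=[) ) $]
Step 15: reduce T->F. Stack=[E - ( ( T] ptr=7 lookahead=) remaining=[) ) $]
Step 16: reduce E->T. Stack=[E - ( ( E] ptr=7 lookahead=) remaining=[) ) $]
Step 17: shift ). Stack=[E - ( ( E )] ptr=8 lookahead=) remaining=[) $]
Step 18: reduce F->( E ). Stack=[E - ( F] ptr=8 lookahead=) remaining=[) $]
Step 19: reduce T->F. Stack=[E - ( T] ptr=8 lookahead=) remaining=[) $]
Step 20: reduce E->T. Stack=[E - ( E] ptr=8 lookahead=) remaining=[) $]
Step 21: shift ). Stack=[E - ( E )] ptr=9 lookahead=$ remaining=[$]
Step 22: reduce F->( E ). Stack=[E - F] ptr=9 lookahead=$ remaining=[$]
Step 23: reduce T->F. Stack=[E - T] ptr=9 lookahead=$ remaining=[$]
Step 24: reduce E->E - T. Stack=[E] ptr=9 lookahead=$ remaining=[$]

Answer: reduce E->E - T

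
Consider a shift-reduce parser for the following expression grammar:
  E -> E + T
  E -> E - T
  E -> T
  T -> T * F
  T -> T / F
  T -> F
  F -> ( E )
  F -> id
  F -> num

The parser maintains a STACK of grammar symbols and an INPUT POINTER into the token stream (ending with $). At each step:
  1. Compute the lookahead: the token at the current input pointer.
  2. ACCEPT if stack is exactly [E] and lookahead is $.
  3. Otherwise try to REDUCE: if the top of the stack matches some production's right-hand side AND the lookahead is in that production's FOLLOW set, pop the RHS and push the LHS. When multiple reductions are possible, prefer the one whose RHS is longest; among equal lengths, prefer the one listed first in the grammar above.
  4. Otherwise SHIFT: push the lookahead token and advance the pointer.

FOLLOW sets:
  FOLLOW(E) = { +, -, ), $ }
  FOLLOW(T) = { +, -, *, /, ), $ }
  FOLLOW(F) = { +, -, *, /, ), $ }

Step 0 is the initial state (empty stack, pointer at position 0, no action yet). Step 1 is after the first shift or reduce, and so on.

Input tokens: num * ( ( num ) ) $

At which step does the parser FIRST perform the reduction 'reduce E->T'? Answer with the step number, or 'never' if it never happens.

Step 1: shift num. Stack=[num] ptr=1 lookahead=* remaining=[* ( ( num ) ) $]
Step 2: reduce F->num. Stack=[F] ptr=1 lookahead=* remaining=[* ( ( num ) ) $]
Step 3: reduce T->F. Stack=[T] ptr=1 lookahead=* remaining=[* ( ( num ) ) $]
Step 4: shift *. Stack=[T *] ptr=2 lookahead=( remaining=[( ( num ) ) $]
Step 5: shift (. Stack=[T * (] ptr=3 lookahead=( remaining=[( num ) ) $]
Step 6: shift (. Stack=[T * ( (] ptr=4 lookahead=num remaining=[num ) ) $]
Step 7: shift num. Stack=[T * ( ( num] ptr=5 lookahead=) remaining=[) ) $]
Step 8: reduce F->num. Stack=[T * ( ( F] ptr=5 lookahead=) remaining=[) ) $]
Step 9: reduce T->F. Stack=[T * ( ( T] ptr=5 lookahead=) remaining=[) ) $]
Step 10: reduce E->T. Stack=[T * ( ( E] ptr=5 lookahead=) remaining=[) ) $]

Answer: 10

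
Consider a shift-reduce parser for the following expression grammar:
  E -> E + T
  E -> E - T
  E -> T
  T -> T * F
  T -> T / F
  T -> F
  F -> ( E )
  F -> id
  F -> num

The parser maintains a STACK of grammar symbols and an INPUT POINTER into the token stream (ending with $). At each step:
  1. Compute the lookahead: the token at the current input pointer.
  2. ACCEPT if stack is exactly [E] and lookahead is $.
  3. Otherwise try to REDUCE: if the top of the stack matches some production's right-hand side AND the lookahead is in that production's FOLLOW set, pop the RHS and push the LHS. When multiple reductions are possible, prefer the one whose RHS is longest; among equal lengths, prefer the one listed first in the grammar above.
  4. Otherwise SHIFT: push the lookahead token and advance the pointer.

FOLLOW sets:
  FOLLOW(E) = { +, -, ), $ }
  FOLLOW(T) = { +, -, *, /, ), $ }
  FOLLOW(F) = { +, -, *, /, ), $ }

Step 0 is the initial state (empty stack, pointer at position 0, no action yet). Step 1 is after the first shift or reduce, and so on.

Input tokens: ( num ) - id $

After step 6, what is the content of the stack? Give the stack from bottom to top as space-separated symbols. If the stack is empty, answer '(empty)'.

Step 1: shift (. Stack=[(] ptr=1 lookahead=num remaining=[num ) - id $]
Step 2: shift num. Stack=[( num] ptr=2 lookahead=) remaining=[) - id $]
Step 3: reduce F->num. Stack=[( F] ptr=2 lookahead=) remaining=[) - id $]
Step 4: reduce T->F. Stack=[( T] ptr=2 lookahead=) remaining=[) - id $]
Step 5: reduce E->T. Stack=[( E] ptr=2 lookahead=) remaining=[) - id $]
Step 6: shift ). Stack=[( E )] ptr=3 lookahead=- remaining=[- id $]

Answer: ( E )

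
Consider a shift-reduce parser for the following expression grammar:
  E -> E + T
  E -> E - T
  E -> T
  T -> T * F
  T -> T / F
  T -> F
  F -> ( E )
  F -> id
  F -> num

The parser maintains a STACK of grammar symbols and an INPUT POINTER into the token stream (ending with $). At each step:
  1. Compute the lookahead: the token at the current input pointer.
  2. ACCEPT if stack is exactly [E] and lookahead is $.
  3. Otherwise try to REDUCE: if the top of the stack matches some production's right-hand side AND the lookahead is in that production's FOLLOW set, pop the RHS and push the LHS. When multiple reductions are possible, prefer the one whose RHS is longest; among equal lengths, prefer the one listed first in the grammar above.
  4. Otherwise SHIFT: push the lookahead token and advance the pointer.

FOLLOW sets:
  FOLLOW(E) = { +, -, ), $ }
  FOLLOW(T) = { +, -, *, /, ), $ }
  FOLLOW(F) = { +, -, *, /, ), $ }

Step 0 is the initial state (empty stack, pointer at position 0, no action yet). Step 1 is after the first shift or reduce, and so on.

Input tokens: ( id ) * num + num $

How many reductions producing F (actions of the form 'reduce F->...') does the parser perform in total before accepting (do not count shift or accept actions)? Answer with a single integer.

Step 1: shift (. Stack=[(] ptr=1 lookahead=id remaining=[id ) * num + num $]
Step 2: shift id. Stack=[( id] ptr=2 lookahead=) remaining=[) * num + num $]
Step 3: reduce F->id. Stack=[( F] ptr=2 lookahead=) remaining=[) * num + num $]
Step 4: reduce T->F. Stack=[( T] ptr=2 lookahead=) remaining=[) * num + num $]
Step 5: reduce E->T. Stack=[( E] ptr=2 lookahead=) remaining=[) * num + num $]
Step 6: shift ). Stack=[( E )] ptr=3 lookahead=* remaining=[* num + num $]
Step 7: reduce F->( E ). Stack=[F] ptr=3 lookahead=* remaining=[* num + num $]
Step 8: reduce T->F. Stack=[T] ptr=3 lookahead=* remaining=[* num + num $]
Step 9: shift *. Stack=[T *] ptr=4 lookahead=num remaining=[num + num $]
Step 10: shift num. Stack=[T * num] ptr=5 lookahead=+ remaining=[+ num $]
Step 11: reduce F->num. Stack=[T * F] ptr=5 lookahead=+ remaining=[+ num $]
Step 12: reduce T->T * F. Stack=[T] ptr=5 lookahead=+ remaining=[+ num $]
Step 13: reduce E->T. Stack=[E] ptr=5 lookahead=+ remaining=[+ num $]
Step 14: shift +. Stack=[E +] ptr=6 lookahead=num remaining=[num $]
Step 15: shift num. Stack=[E + num] ptr=7 lookahead=$ remaining=[$]
Step 16: reduce F->num. Stack=[E + F] ptr=7 lookahead=$ remaining=[$]
Step 17: reduce T->F. Stack=[E + T] ptr=7 lookahead=$ remaining=[$]
Step 18: reduce E->E + T. Stack=[E] ptr=7 lookahead=$ remaining=[$]
Step 19: accept. Stack=[E] ptr=7 lookahead=$ remaining=[$]

Answer: 4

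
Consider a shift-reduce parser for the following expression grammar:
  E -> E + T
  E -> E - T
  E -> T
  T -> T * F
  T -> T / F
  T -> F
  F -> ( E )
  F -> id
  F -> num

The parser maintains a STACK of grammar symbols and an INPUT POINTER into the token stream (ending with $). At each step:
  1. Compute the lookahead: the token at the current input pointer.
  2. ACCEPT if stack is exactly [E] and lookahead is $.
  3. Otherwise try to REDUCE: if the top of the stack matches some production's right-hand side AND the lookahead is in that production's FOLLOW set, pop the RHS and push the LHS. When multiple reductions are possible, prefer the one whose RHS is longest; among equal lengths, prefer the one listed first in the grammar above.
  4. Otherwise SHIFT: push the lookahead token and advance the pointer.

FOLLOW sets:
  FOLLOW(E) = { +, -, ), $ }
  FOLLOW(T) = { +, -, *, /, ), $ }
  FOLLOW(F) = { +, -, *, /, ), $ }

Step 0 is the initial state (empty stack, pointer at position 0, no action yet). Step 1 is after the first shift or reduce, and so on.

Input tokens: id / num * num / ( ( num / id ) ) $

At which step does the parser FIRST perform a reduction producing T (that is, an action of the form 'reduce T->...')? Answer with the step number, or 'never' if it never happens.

Answer: 3

Derivation:
Step 1: shift id. Stack=[id] ptr=1 lookahead=/ remaining=[/ num * num / ( ( num / id ) ) $]
Step 2: reduce F->id. Stack=[F] ptr=1 lookahead=/ remaining=[/ num * num / ( ( num / id ) ) $]
Step 3: reduce T->F. Stack=[T] ptr=1 lookahead=/ remaining=[/ num * num / ( ( num / id ) ) $]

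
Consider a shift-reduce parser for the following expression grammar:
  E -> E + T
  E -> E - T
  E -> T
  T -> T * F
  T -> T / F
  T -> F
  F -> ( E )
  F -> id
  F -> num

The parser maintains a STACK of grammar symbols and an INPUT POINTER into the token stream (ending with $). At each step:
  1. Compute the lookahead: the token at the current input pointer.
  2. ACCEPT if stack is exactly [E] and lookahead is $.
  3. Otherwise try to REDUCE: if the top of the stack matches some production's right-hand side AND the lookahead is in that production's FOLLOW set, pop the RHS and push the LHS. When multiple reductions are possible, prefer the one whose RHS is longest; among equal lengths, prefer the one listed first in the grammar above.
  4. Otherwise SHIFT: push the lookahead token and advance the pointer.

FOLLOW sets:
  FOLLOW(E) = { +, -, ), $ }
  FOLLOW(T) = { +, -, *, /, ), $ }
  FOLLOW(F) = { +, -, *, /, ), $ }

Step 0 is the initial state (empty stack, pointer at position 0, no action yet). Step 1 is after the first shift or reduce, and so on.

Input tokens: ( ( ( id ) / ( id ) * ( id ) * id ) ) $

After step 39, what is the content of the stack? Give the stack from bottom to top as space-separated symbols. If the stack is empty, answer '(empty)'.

Answer: F

Derivation:
Step 1: shift (. Stack=[(] ptr=1 lookahead=( remaining=[( ( id ) / ( id ) * ( id ) * id ) ) $]
Step 2: shift (. Stack=[( (] ptr=2 lookahead=( remaining=[( id ) / ( id ) * ( id ) * id ) ) $]
Step 3: shift (. Stack=[( ( (] ptr=3 lookahead=id remaining=[id ) / ( id ) * ( id ) * id ) ) $]
Step 4: shift id. Stack=[( ( ( id] ptr=4 lookahead=) remaining=[) / ( id ) * ( id ) * id ) ) $]
Step 5: reduce F->id. Stack=[( ( ( F] ptr=4 lookahead=) remaining=[) / ( id ) * ( id ) * id ) ) $]
Step 6: reduce T->F. Stack=[( ( ( T] ptr=4 lookahead=) remaining=[) / ( id ) * ( id ) * id ) ) $]
Step 7: reduce E->T. Stack=[( ( ( E] ptr=4 lookahead=) remaining=[) / ( id ) * ( id ) * id ) ) $]
Step 8: shift ). Stack=[( ( ( E )] ptr=5 lookahead=/ remaining=[/ ( id ) * ( id ) * id ) ) $]
Step 9: reduce F->( E ). Stack=[( ( F] ptr=5 lookahead=/ remaining=[/ ( id ) * ( id ) * id ) ) $]
Step 10: reduce T->F. Stack=[( ( T] ptr=5 lookahead=/ remaining=[/ ( id ) * ( id ) * id ) ) $]
Step 11: shift /. Stack=[( ( T /] ptr=6 lookahead=( remaining=[( id ) * ( id ) * id ) ) $]
Step 12: shift (. Stack=[( ( T / (] ptr=7 lookahead=id remaining=[id ) * ( id ) * id ) ) $]
Step 13: shift id. Stack=[( ( T / ( id] ptr=8 lookahead=) remaining=[) * ( id ) * id ) ) $]
Step 14: reduce F->id. Stack=[( ( T / ( F] ptr=8 lookahead=) remaining=[) * ( id ) * id ) ) $]
Step 15: reduce T->F. Stack=[( ( T / ( T] ptr=8 lookahead=) remaining=[) * ( id ) * id ) ) $]
Step 16: reduce E->T. Stack=[( ( T / ( E] ptr=8 lookahead=) remaining=[) * ( id ) * id ) ) $]
Step 17: shift ). Stack=[( ( T / ( E )] ptr=9 lookahead=* remaining=[* ( id ) * id ) ) $]
Step 18: reduce F->( E ). Stack=[( ( T / F] ptr=9 lookahead=* remaining=[* ( id ) * id ) ) $]
Step 19: reduce T->T / F. Stack=[( ( T] ptr=9 lookahead=* remaining=[* ( id ) * id ) ) $]
Step 20: shift *. Stack=[( ( T *] ptr=10 lookahead=( remaining=[( id ) * id ) ) $]
Step 21: shift (. Stack=[( ( T * (] ptr=11 lookahead=id remaining=[id ) * id ) ) $]
Step 22: shift id. Stack=[( ( T * ( id] ptr=12 lookahead=) remaining=[) * id ) ) $]
Step 23: reduce F->id. Stack=[( ( T * ( F] ptr=12 lookahead=) remaining=[) * id ) ) $]
Step 24: reduce T->F. Stack=[( ( T * ( T] ptr=12 lookahead=) remaining=[) * id ) ) $]
Step 25: reduce E->T. Stack=[( ( T * ( E] ptr=12 lookahead=) remaining=[) * id ) ) $]
Step 26: shift ). Stack=[( ( T * ( E )] ptr=13 lookahead=* remaining=[* id ) ) $]
Step 27: reduce F->( E ). Stack=[( ( T * F] ptr=13 lookahead=* remaining=[* id ) ) $]
Step 28: reduce T->T * F. Stack=[( ( T] ptr=13 lookahead=* remaining=[* id ) ) $]
Step 29: shift *. Stack=[( ( T *] ptr=14 lookahead=id remaining=[id ) ) $]
Step 30: shift id. Stack=[( ( T * id] ptr=15 lookahead=) remaining=[) ) $]
Step 31: reduce F->id. Stack=[( ( T * F] ptr=15 lookahead=) remaining=[) ) $]
Step 32: reduce T->T * F. Stack=[( ( T] ptr=15 lookahead=) remaining=[) ) $]
Step 33: reduce E->T. Stack=[( ( E] ptr=15 lookahead=) remaining=[) ) $]
Step 34: shift ). Stack=[( ( E )] ptr=16 lookahead=) remaining=[) $]
Step 35: reduce F->( E ). Stack=[( F] ptr=16 lookahead=) remaining=[) $]
Step 36: reduce T->F. Stack=[( T] ptr=16 lookahead=) remaining=[) $]
Step 37: reduce E->T. Stack=[( E] ptr=16 lookahead=) remaining=[) $]
Step 38: shift ). Stack=[( E )] ptr=17 lookahead=$ remaining=[$]
Step 39: reduce F->( E ). Stack=[F] ptr=17 lookahead=$ remaining=[$]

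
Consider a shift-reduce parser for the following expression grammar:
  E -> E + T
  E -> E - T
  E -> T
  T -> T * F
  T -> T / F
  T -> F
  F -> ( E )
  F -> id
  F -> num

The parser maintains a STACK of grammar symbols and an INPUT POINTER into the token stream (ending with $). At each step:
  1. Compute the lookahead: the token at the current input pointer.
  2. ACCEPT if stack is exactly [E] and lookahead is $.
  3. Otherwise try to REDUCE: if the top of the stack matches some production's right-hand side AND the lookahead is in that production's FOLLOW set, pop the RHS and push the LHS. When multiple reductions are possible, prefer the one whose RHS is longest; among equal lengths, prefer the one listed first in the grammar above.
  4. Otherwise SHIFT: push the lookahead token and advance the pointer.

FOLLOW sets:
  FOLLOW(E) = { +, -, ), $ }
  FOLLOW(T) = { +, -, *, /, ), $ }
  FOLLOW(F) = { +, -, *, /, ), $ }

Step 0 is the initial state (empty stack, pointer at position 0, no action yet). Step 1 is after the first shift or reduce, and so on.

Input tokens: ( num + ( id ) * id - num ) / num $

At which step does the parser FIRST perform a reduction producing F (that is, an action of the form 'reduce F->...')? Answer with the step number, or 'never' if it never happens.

Answer: 3

Derivation:
Step 1: shift (. Stack=[(] ptr=1 lookahead=num remaining=[num + ( id ) * id - num ) / num $]
Step 2: shift num. Stack=[( num] ptr=2 lookahead=+ remaining=[+ ( id ) * id - num ) / num $]
Step 3: reduce F->num. Stack=[( F] ptr=2 lookahead=+ remaining=[+ ( id ) * id - num ) / num $]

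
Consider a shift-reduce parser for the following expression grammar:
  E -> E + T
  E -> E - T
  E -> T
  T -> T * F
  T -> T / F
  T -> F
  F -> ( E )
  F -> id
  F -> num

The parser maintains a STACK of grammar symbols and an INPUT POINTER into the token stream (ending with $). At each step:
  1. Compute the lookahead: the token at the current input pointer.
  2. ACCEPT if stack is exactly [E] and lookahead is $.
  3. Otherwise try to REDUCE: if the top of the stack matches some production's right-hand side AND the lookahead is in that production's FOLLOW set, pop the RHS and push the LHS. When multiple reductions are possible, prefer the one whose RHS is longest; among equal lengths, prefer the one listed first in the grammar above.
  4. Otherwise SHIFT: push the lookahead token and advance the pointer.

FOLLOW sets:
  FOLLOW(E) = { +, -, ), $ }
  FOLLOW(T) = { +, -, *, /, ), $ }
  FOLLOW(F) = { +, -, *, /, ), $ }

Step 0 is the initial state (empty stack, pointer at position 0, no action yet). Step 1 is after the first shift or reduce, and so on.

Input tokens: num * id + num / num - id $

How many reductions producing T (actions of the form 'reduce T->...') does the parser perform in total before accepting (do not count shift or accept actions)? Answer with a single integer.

Answer: 5

Derivation:
Step 1: shift num. Stack=[num] ptr=1 lookahead=* remaining=[* id + num / num - id $]
Step 2: reduce F->num. Stack=[F] ptr=1 lookahead=* remaining=[* id + num / num - id $]
Step 3: reduce T->F. Stack=[T] ptr=1 lookahead=* remaining=[* id + num / num - id $]
Step 4: shift *. Stack=[T *] ptr=2 lookahead=id remaining=[id + num / num - id $]
Step 5: shift id. Stack=[T * id] ptr=3 lookahead=+ remaining=[+ num / num - id $]
Step 6: reduce F->id. Stack=[T * F] ptr=3 lookahead=+ remaining=[+ num / num - id $]
Step 7: reduce T->T * F. Stack=[T] ptr=3 lookahead=+ remaining=[+ num / num - id $]
Step 8: reduce E->T. Stack=[E] ptr=3 lookahead=+ remaining=[+ num / num - id $]
Step 9: shift +. Stack=[E +] ptr=4 lookahead=num remaining=[num / num - id $]
Step 10: shift num. Stack=[E + num] ptr=5 lookahead=/ remaining=[/ num - id $]
Step 11: reduce F->num. Stack=[E + F] ptr=5 lookahead=/ remaining=[/ num - id $]
Step 12: reduce T->F. Stack=[E + T] ptr=5 lookahead=/ remaining=[/ num - id $]
Step 13: shift /. Stack=[E + T /] ptr=6 lookahead=num remaining=[num - id $]
Step 14: shift num. Stack=[E + T / num] ptr=7 lookahead=- remaining=[- id $]
Step 15: reduce F->num. Stack=[E + T / F] ptr=7 lookahead=- remaining=[- id $]
Step 16: reduce T->T / F. Stack=[E + T] ptr=7 lookahead=- remaining=[- id $]
Step 17: reduce E->E + T. Stack=[E] ptr=7 lookahead=- remaining=[- id $]
Step 18: shift -. Stack=[E -] ptr=8 lookahead=id remaining=[id $]
Step 19: shift id. Stack=[E - id] ptr=9 lookahead=$ remaining=[$]
Step 20: reduce F->id. Stack=[E - F] ptr=9 lookahead=$ remaining=[$]
Step 21: reduce T->F. Stack=[E - T] ptr=9 lookahead=$ remaining=[$]
Step 22: reduce E->E - T. Stack=[E] ptr=9 lookahead=$ remaining=[$]
Step 23: accept. Stack=[E] ptr=9 lookahead=$ remaining=[$]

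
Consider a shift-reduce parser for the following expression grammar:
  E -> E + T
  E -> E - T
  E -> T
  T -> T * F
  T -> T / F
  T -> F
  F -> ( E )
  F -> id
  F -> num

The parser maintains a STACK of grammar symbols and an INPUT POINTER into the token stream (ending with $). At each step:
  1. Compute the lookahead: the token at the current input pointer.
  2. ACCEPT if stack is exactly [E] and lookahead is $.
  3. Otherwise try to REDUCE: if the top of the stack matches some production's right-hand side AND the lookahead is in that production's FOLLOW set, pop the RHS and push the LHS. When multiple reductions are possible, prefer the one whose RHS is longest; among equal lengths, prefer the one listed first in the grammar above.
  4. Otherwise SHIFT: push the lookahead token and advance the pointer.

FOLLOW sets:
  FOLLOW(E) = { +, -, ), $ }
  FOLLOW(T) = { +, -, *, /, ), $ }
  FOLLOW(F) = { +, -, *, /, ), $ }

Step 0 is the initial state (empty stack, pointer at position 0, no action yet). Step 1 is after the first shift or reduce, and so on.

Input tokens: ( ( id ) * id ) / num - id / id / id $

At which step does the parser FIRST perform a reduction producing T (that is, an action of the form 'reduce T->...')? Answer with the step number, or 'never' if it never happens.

Step 1: shift (. Stack=[(] ptr=1 lookahead=( remaining=[( id ) * id ) / num - id / id / id $]
Step 2: shift (. Stack=[( (] ptr=2 lookahead=id remaining=[id ) * id ) / num - id / id / id $]
Step 3: shift id. Stack=[( ( id] ptr=3 lookahead=) remaining=[) * id ) / num - id / id / id $]
Step 4: reduce F->id. Stack=[( ( F] ptr=3 lookahead=) remaining=[) * id ) / num - id / id / id $]
Step 5: reduce T->F. Stack=[( ( T] ptr=3 lookahead=) remaining=[) * id ) / num - id / id / id $]

Answer: 5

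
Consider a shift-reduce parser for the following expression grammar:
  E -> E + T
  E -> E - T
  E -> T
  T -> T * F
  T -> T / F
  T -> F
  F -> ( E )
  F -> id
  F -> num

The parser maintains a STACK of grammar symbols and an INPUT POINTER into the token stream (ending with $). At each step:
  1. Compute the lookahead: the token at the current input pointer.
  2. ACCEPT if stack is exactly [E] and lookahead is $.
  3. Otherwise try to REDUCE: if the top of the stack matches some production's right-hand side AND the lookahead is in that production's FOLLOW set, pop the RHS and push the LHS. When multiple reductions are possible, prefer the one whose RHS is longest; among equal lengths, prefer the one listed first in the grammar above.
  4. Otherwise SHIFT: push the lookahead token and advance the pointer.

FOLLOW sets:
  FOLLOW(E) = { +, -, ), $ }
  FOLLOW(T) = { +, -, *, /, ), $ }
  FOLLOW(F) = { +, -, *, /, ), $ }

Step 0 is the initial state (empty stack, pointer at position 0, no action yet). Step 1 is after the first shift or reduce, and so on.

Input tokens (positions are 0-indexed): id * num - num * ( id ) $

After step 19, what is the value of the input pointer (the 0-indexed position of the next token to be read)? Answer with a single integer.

Answer: 9

Derivation:
Step 1: shift id. Stack=[id] ptr=1 lookahead=* remaining=[* num - num * ( id ) $]
Step 2: reduce F->id. Stack=[F] ptr=1 lookahead=* remaining=[* num - num * ( id ) $]
Step 3: reduce T->F. Stack=[T] ptr=1 lookahead=* remaining=[* num - num * ( id ) $]
Step 4: shift *. Stack=[T *] ptr=2 lookahead=num remaining=[num - num * ( id ) $]
Step 5: shift num. Stack=[T * num] ptr=3 lookahead=- remaining=[- num * ( id ) $]
Step 6: reduce F->num. Stack=[T * F] ptr=3 lookahead=- remaining=[- num * ( id ) $]
Step 7: reduce T->T * F. Stack=[T] ptr=3 lookahead=- remaining=[- num * ( id ) $]
Step 8: reduce E->T. Stack=[E] ptr=3 lookahead=- remaining=[- num * ( id ) $]
Step 9: shift -. Stack=[E -] ptr=4 lookahead=num remaining=[num * ( id ) $]
Step 10: shift num. Stack=[E - num] ptr=5 lookahead=* remaining=[* ( id ) $]
Step 11: reduce F->num. Stack=[E - F] ptr=5 lookahead=* remaining=[* ( id ) $]
Step 12: reduce T->F. Stack=[E - T] ptr=5 lookahead=* remaining=[* ( id ) $]
Step 13: shift *. Stack=[E - T *] ptr=6 lookahead=( remaining=[( id ) $]
Step 14: shift (. Stack=[E - T * (] ptr=7 lookahead=id remaining=[id ) $]
Step 15: shift id. Stack=[E - T * ( id] ptr=8 lookahead=) remaining=[) $]
Step 16: reduce F->id. Stack=[E - T * ( F] ptr=8 lookahead=) remaining=[) $]
Step 17: reduce T->F. Stack=[E - T * ( T] ptr=8 lookahead=) remaining=[) $]
Step 18: reduce E->T. Stack=[E - T * ( E] ptr=8 lookahead=) remaining=[) $]
Step 19: shift ). Stack=[E - T * ( E )] ptr=9 lookahead=$ remaining=[$]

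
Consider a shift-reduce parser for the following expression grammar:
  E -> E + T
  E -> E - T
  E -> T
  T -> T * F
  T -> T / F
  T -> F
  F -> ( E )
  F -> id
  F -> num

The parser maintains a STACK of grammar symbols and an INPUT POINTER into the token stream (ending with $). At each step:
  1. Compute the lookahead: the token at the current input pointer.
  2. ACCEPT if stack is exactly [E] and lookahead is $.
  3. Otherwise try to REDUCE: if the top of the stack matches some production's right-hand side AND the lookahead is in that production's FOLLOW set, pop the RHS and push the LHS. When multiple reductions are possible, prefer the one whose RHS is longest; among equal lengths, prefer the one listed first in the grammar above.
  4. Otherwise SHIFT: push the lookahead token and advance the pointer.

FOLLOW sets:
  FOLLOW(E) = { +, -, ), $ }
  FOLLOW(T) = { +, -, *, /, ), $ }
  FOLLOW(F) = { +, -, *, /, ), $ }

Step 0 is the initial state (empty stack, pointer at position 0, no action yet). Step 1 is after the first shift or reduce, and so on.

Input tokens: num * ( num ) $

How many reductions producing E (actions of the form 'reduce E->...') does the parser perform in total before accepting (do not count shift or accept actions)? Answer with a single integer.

Answer: 2

Derivation:
Step 1: shift num. Stack=[num] ptr=1 lookahead=* remaining=[* ( num ) $]
Step 2: reduce F->num. Stack=[F] ptr=1 lookahead=* remaining=[* ( num ) $]
Step 3: reduce T->F. Stack=[T] ptr=1 lookahead=* remaining=[* ( num ) $]
Step 4: shift *. Stack=[T *] ptr=2 lookahead=( remaining=[( num ) $]
Step 5: shift (. Stack=[T * (] ptr=3 lookahead=num remaining=[num ) $]
Step 6: shift num. Stack=[T * ( num] ptr=4 lookahead=) remaining=[) $]
Step 7: reduce F->num. Stack=[T * ( F] ptr=4 lookahead=) remaining=[) $]
Step 8: reduce T->F. Stack=[T * ( T] ptr=4 lookahead=) remaining=[) $]
Step 9: reduce E->T. Stack=[T * ( E] ptr=4 lookahead=) remaining=[) $]
Step 10: shift ). Stack=[T * ( E )] ptr=5 lookahead=$ remaining=[$]
Step 11: reduce F->( E ). Stack=[T * F] ptr=5 lookahead=$ remaining=[$]
Step 12: reduce T->T * F. Stack=[T] ptr=5 lookahead=$ remaining=[$]
Step 13: reduce E->T. Stack=[E] ptr=5 lookahead=$ remaining=[$]
Step 14: accept. Stack=[E] ptr=5 lookahead=$ remaining=[$]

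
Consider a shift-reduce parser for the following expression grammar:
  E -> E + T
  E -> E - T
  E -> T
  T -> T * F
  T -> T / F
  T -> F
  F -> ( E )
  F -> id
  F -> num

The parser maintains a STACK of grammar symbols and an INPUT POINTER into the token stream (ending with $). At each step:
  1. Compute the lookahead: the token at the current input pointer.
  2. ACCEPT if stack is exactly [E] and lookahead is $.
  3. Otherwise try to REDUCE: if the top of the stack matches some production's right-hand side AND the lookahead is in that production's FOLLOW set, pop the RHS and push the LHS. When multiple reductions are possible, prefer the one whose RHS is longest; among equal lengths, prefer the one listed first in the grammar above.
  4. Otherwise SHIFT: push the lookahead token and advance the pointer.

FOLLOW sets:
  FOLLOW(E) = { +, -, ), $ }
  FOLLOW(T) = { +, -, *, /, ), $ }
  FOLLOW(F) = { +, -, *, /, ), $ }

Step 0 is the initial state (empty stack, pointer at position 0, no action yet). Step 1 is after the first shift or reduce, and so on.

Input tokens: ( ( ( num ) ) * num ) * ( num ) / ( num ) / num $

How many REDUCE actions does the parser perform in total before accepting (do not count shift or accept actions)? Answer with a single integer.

Step 1: shift (. Stack=[(] ptr=1 lookahead=( remaining=[( ( num ) ) * num ) * ( num ) / ( num ) / num $]
Step 2: shift (. Stack=[( (] ptr=2 lookahead=( remaining=[( num ) ) * num ) * ( num ) / ( num ) / num $]
Step 3: shift (. Stack=[( ( (] ptr=3 lookahead=num remaining=[num ) ) * num ) * ( num ) / ( num ) / num $]
Step 4: shift num. Stack=[( ( ( num] ptr=4 lookahead=) remaining=[) ) * num ) * ( num ) / ( num ) / num $]
Step 5: reduce F->num. Stack=[( ( ( F] ptr=4 lookahead=) remaining=[) ) * num ) * ( num ) / ( num ) / num $]
Step 6: reduce T->F. Stack=[( ( ( T] ptr=4 lookahead=) remaining=[) ) * num ) * ( num ) / ( num ) / num $]
Step 7: reduce E->T. Stack=[( ( ( E] ptr=4 lookahead=) remaining=[) ) * num ) * ( num ) / ( num ) / num $]
Step 8: shift ). Stack=[( ( ( E )] ptr=5 lookahead=) remaining=[) * num ) * ( num ) / ( num ) / num $]
Step 9: reduce F->( E ). Stack=[( ( F] ptr=5 lookahead=) remaining=[) * num ) * ( num ) / ( num ) / num $]
Step 10: reduce T->F. Stack=[( ( T] ptr=5 lookahead=) remaining=[) * num ) * ( num ) / ( num ) / num $]
Step 11: reduce E->T. Stack=[( ( E] ptr=5 lookahead=) remaining=[) * num ) * ( num ) / ( num ) / num $]
Step 12: shift ). Stack=[( ( E )] ptr=6 lookahead=* remaining=[* num ) * ( num ) / ( num ) / num $]
Step 13: reduce F->( E ). Stack=[( F] ptr=6 lookahead=* remaining=[* num ) * ( num ) / ( num ) / num $]
Step 14: reduce T->F. Stack=[( T] ptr=6 lookahead=* remaining=[* num ) * ( num ) / ( num ) / num $]
Step 15: shift *. Stack=[( T *] ptr=7 lookahead=num remaining=[num ) * ( num ) / ( num ) / num $]
Step 16: shift num. Stack=[( T * num] ptr=8 lookahead=) remaining=[) * ( num ) / ( num ) / num $]
Step 17: reduce F->num. Stack=[( T * F] ptr=8 lookahead=) remaining=[) * ( num ) / ( num ) / num $]
Step 18: reduce T->T * F. Stack=[( T] ptr=8 lookahead=) remaining=[) * ( num ) / ( num ) / num $]
Step 19: reduce E->T. Stack=[( E] ptr=8 lookahead=) remaining=[) * ( num ) / ( num ) / num $]
Step 20: shift ). Stack=[( E )] ptr=9 lookahead=* remaining=[* ( num ) / ( num ) / num $]
Step 21: reduce F->( E ). Stack=[F] ptr=9 lookahead=* remaining=[* ( num ) / ( num ) / num $]
Step 22: reduce T->F. Stack=[T] ptr=9 lookahead=* remaining=[* ( num ) / ( num ) / num $]
Step 23: shift *. Stack=[T *] ptr=10 lookahead=( remaining=[( num ) / ( num ) / num $]
Step 24: shift (. Stack=[T * (] ptr=11 lookahead=num remaining=[num ) / ( num ) / num $]
Step 25: shift num. Stack=[T * ( num] ptr=12 lookahead=) remaining=[) / ( num ) / num $]
Step 26: reduce F->num. Stack=[T * ( F] ptr=12 lookahead=) remaining=[) / ( num ) / num $]
Step 27: reduce T->F. Stack=[T * ( T] ptr=12 lookahead=) remaining=[) / ( num ) / num $]
Step 28: reduce E->T. Stack=[T * ( E] ptr=12 lookahead=) remaining=[) / ( num ) / num $]
Step 29: shift ). Stack=[T * ( E )] ptr=13 lookahead=/ remaining=[/ ( num ) / num $]
Step 30: reduce F->( E ). Stack=[T * F] ptr=13 lookahead=/ remaining=[/ ( num ) / num $]
Step 31: reduce T->T * F. Stack=[T] ptr=13 lookahead=/ remaining=[/ ( num ) / num $]
Step 32: shift /. Stack=[T /] ptr=14 lookahead=( remaining=[( num ) / num $]
Step 33: shift (. Stack=[T / (] ptr=15 lookahead=num remaining=[num ) / num $]
Step 34: shift num. Stack=[T / ( num] ptr=16 lookahead=) remaining=[) / num $]
Step 35: reduce F->num. Stack=[T / ( F] ptr=16 lookahead=) remaining=[) / num $]
Step 36: reduce T->F. Stack=[T / ( T] ptr=16 lookahead=) remaining=[) / num $]
Step 37: reduce E->T. Stack=[T / ( E] ptr=16 lookahead=) remaining=[) / num $]
Step 38: shift ). Stack=[T / ( E )] ptr=17 lookahead=/ remaining=[/ num $]
Step 39: reduce F->( E ). Stack=[T / F] ptr=17 lookahead=/ remaining=[/ num $]
Step 40: reduce T->T / F. Stack=[T] ptr=17 lookahead=/ remaining=[/ num $]
Step 41: shift /. Stack=[T /] ptr=18 lookahead=num remaining=[num $]
Step 42: shift num. Stack=[T / num] ptr=19 lookahead=$ remaining=[$]
Step 43: reduce F->num. Stack=[T / F] ptr=19 lookahead=$ remaining=[$]
Step 44: reduce T->T / F. Stack=[T] ptr=19 lookahead=$ remaining=[$]
Step 45: reduce E->T. Stack=[E] ptr=19 lookahead=$ remaining=[$]
Step 46: accept. Stack=[E] ptr=19 lookahead=$ remaining=[$]

Answer: 26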